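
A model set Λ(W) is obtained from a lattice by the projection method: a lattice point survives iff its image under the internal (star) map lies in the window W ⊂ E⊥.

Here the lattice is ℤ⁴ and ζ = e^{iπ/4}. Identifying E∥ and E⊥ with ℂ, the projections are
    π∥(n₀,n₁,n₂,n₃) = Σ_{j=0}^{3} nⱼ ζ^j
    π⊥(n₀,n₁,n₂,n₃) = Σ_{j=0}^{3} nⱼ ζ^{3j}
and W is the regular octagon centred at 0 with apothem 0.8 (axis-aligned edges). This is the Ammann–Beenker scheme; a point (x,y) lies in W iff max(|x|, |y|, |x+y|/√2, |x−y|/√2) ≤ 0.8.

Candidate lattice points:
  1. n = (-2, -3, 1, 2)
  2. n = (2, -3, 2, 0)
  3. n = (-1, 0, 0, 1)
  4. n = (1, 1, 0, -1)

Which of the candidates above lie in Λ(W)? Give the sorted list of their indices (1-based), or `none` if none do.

With ζ = e^{iπ/4} the internal vectors are ζ^0,ζ^3,ζ^6,ζ^9.
candidate 1: n = (-2, -3, 1, 2) → π⊥ ≈ (+1.5355, -1.7071); max(|x|,|y|,|x±y|/√2) = 2.2929 > 0.8 ⇒ ∉ W
candidate 2: n = (2, -3, 2, 0) → π⊥ ≈ (+4.1213, -4.1213); max(|x|,|y|,|x±y|/√2) = 5.8284 > 0.8 ⇒ ∉ W
candidate 3: n = (-1, 0, 0, 1) → π⊥ ≈ (-0.2929, +0.7071); max(|x|,|y|,|x±y|/√2) = 0.7071 ≤ 0.8 ⇒ ∈ W
candidate 4: n = (1, 1, 0, -1) → π⊥ ≈ (-0.4142, +0.0000); max(|x|,|y|,|x±y|/√2) = 0.4142 ≤ 0.8 ⇒ ∈ W

3, 4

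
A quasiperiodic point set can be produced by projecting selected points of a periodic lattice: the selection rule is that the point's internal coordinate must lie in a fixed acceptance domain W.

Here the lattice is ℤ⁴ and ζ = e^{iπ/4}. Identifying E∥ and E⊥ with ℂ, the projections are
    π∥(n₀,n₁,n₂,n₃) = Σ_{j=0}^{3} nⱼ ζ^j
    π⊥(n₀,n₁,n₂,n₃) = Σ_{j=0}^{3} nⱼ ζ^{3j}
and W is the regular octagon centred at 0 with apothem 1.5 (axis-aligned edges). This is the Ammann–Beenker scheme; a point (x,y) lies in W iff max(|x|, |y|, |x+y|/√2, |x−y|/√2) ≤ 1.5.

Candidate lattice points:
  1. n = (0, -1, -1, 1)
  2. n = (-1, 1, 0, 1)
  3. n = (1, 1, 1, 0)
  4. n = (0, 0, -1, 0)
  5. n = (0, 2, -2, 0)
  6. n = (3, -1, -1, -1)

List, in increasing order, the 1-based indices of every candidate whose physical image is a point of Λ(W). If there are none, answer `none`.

3, 4

With ζ = e^{iπ/4} the internal vectors are ζ^0,ζ^3,ζ^6,ζ^9.
#1 (0, -1, -1, 1): internal (1.414214, 1.000000); octagon support 1.707107 vs apothem 1.5 → ∉ W
#2 (-1, 1, 0, 1): internal (-1.000000, 1.414214); octagon support 1.707107 vs apothem 1.5 → ∉ W
#3 (1, 1, 1, 0): internal (0.292893, -0.292893); octagon support 0.414214 vs apothem 1.5 → ∈ W
#4 (0, 0, -1, 0): internal (0.000000, 1.000000); octagon support 1.000000 vs apothem 1.5 → ∈ W
#5 (0, 2, -2, 0): internal (-1.414214, 3.414214); octagon support 3.414214 vs apothem 1.5 → ∉ W
#6 (3, -1, -1, -1): internal (3.000000, -0.414214); octagon support 3.000000 vs apothem 1.5 → ∉ W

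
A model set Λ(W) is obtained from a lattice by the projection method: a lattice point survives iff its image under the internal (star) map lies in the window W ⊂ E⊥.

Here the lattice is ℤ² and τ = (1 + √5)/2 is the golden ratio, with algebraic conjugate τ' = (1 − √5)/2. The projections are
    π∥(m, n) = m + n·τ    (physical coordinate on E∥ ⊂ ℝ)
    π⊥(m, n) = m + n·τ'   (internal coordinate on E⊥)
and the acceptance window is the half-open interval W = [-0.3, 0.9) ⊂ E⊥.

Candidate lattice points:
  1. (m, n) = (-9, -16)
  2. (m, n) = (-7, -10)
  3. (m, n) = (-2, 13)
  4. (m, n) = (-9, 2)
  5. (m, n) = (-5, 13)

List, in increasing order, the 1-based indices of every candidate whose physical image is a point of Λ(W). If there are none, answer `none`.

Compute τ' = (1−√5)/2 = -0.618034, so π⊥(m,n) = m -0.618034·n.
candidate 1: (m,n)=(-9,-16) → π∥ = -9-16·τ ≈ -34.888544, π⊥ = -9-16·τ' ≈ 0.888544 ∈ [-0.3, 0.9) ⇒ IN Λ
candidate 2: (m,n)=(-7,-10) → π∥ = -7-10·τ ≈ -23.180340, π⊥ = -7-10·τ' ≈ -0.819660 ∉ [-0.3, 0.9) ⇒ out
candidate 3: (m,n)=(-2,13) → π∥ = -2+13·τ ≈ 19.034442, π⊥ = -2+13·τ' ≈ -10.034442 ∉ [-0.3, 0.9) ⇒ out
candidate 4: (m,n)=(-9,2) → π∥ = -9+2·τ ≈ -5.763932, π⊥ = -9+2·τ' ≈ -10.236068 ∉ [-0.3, 0.9) ⇒ out
candidate 5: (m,n)=(-5,13) → π∥ = -5+13·τ ≈ 16.034442, π⊥ = -5+13·τ' ≈ -13.034442 ∉ [-0.3, 0.9) ⇒ out

1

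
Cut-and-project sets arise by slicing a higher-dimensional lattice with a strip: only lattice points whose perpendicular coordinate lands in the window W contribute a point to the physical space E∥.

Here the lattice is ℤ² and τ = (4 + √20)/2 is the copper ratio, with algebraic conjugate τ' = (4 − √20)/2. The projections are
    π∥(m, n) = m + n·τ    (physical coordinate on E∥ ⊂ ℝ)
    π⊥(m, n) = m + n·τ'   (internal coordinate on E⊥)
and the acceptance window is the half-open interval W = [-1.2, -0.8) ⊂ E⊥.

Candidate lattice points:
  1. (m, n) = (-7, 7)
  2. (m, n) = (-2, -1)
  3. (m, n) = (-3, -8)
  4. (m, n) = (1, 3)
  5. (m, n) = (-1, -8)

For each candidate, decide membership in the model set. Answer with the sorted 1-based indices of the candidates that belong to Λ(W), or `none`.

3

τ' = (4−√20)/2 ≈ -0.23607.
candidate 1: (m,n)=(-7,7) → π∥ = -7+7·τ ≈ 22.65248, π⊥ = -7+7·τ' ≈ -8.65248 ∉ [-1.2, -0.8) ⇒ out
candidate 2: (m,n)=(-2,-1) → π∥ = -2-1·τ ≈ -6.23607, π⊥ = -2-1·τ' ≈ -1.76393 ∉ [-1.2, -0.8) ⇒ out
candidate 3: (m,n)=(-3,-8) → π∥ = -3-8·τ ≈ -36.88854, π⊥ = -3-8·τ' ≈ -1.11146 ∈ [-1.2, -0.8) ⇒ IN Λ
candidate 4: (m,n)=(1,3) → π∥ = 1+3·τ ≈ 13.70820, π⊥ = 1+3·τ' ≈ 0.29180 ∉ [-1.2, -0.8) ⇒ out
candidate 5: (m,n)=(-1,-8) → π∥ = -1-8·τ ≈ -34.88854, π⊥ = -1-8·τ' ≈ 0.88854 ∉ [-1.2, -0.8) ⇒ out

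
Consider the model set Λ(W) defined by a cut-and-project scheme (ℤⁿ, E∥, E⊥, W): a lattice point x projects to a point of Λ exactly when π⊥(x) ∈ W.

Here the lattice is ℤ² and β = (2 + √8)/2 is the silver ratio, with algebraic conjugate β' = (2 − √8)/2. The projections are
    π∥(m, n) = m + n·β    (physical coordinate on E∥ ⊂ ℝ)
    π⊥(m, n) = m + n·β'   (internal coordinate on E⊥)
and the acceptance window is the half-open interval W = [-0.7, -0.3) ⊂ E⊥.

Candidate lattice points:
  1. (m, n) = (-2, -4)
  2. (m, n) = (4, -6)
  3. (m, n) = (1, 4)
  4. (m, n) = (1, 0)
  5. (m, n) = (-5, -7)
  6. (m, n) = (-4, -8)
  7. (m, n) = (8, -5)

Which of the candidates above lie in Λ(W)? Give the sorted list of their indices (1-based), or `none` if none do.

Compute β' = (2−√8)/2 = -0.414214, so π⊥(m,n) = m -0.414214·n.
#1 (-2,-4): internal coord -2 + (-4)·β' = -0.343146; -0.343146 ∈ [-0.7, -0.3) → IN Λ
#2 (4,-6): internal coord 4 + (-6)·β' = +6.485281; +6.485281 ∉ [-0.7, -0.3) → out
#3 (1,4): internal coord 1 + (4)·β' = -0.656854; -0.656854 ∈ [-0.7, -0.3) → IN Λ
#4 (1,0): internal coord 1 + (0)·β' = +1.000000; +1.000000 ∉ [-0.7, -0.3) → out
#5 (-5,-7): internal coord -5 + (-7)·β' = -2.100505; -2.100505 ∉ [-0.7, -0.3) → out
#6 (-4,-8): internal coord -4 + (-8)·β' = -0.686292; -0.686292 ∈ [-0.7, -0.3) → IN Λ
#7 (8,-5): internal coord 8 + (-5)·β' = +10.071068; +10.071068 ∉ [-0.7, -0.3) → out

1, 3, 6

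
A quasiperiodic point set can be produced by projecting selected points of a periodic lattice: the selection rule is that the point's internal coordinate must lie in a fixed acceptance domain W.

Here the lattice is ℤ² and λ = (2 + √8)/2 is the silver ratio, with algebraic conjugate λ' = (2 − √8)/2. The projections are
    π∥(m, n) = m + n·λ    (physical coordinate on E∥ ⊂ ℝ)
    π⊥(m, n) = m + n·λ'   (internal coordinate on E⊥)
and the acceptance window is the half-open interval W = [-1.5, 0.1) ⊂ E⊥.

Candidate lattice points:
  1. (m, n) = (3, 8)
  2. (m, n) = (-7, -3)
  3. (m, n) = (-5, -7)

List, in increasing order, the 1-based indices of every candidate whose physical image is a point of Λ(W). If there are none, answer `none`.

1

λ' = (2−√8)/2 ≈ -0.4142.
candidate 1: (m,n)=(3,8) → π∥ = 3+8·λ ≈ 22.3137, π⊥ = 3+8·λ' ≈ -0.3137 ∈ [-1.5, 0.1) ⇒ IN Λ
candidate 2: (m,n)=(-7,-3) → π∥ = -7-3·λ ≈ -14.2426, π⊥ = -7-3·λ' ≈ -5.7574 ∉ [-1.5, 0.1) ⇒ out
candidate 3: (m,n)=(-5,-7) → π∥ = -5-7·λ ≈ -21.8995, π⊥ = -5-7·λ' ≈ -2.1005 ∉ [-1.5, 0.1) ⇒ out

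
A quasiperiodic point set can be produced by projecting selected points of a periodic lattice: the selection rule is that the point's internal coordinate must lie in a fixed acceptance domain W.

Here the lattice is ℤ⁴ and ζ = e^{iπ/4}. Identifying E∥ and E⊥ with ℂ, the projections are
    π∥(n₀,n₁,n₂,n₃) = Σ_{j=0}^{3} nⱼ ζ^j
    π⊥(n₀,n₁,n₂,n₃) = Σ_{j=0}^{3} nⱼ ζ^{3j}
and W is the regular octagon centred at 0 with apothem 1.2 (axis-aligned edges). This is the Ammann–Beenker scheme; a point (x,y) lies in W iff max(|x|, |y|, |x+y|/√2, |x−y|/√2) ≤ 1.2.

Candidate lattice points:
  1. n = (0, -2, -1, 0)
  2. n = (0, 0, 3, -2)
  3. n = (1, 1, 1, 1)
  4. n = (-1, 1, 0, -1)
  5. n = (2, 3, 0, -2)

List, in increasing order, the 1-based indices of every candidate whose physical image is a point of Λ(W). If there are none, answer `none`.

π⊥(n) = n₀ + n₁ζ³ + n₂ζ⁶ + n₃ζ⁹ where ζ = e^{iπ/4}.
#1 (0, -2, -1, 0): internal (1.414214, -0.414214); octagon support 1.414214 vs apothem 1.2 → ∉ W
#2 (0, 0, 3, -2): internal (-1.414214, -4.414214); octagon support 4.414214 vs apothem 1.2 → ∉ W
#3 (1, 1, 1, 1): internal (1.000000, 0.414214); octagon support 1.000000 vs apothem 1.2 → ∈ W
#4 (-1, 1, 0, -1): internal (-2.414214, 0.000000); octagon support 2.414214 vs apothem 1.2 → ∉ W
#5 (2, 3, 0, -2): internal (-1.535534, 0.707107); octagon support 1.585786 vs apothem 1.2 → ∉ W

3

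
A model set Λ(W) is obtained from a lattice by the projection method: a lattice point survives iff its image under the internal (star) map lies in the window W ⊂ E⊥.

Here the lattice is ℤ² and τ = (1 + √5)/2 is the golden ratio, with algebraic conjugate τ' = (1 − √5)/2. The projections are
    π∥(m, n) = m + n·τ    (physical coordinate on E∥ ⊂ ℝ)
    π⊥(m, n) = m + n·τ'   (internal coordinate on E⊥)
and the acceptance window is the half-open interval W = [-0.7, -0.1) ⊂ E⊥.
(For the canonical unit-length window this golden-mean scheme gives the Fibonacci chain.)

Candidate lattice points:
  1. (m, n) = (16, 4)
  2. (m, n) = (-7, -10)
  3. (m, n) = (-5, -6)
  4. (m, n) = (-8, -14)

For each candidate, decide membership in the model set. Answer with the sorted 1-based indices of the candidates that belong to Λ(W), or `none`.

none

Compute τ' = (1−√5)/2 = -0.618034, so π⊥(m,n) = m -0.618034·n.
[1] lift (16,4): star map gives 13.527864; window check -0.7 ≤ 13.527864 < -0.1 is false → out
[2] lift (-7,-10): star map gives -0.819660; window check -0.7 ≤ -0.819660 < -0.1 is false → out
[3] lift (-5,-6): star map gives -1.291796; window check -0.7 ≤ -1.291796 < -0.1 is false → out
[4] lift (-8,-14): star map gives 0.652476; window check -0.7 ≤ 0.652476 < -0.1 is false → out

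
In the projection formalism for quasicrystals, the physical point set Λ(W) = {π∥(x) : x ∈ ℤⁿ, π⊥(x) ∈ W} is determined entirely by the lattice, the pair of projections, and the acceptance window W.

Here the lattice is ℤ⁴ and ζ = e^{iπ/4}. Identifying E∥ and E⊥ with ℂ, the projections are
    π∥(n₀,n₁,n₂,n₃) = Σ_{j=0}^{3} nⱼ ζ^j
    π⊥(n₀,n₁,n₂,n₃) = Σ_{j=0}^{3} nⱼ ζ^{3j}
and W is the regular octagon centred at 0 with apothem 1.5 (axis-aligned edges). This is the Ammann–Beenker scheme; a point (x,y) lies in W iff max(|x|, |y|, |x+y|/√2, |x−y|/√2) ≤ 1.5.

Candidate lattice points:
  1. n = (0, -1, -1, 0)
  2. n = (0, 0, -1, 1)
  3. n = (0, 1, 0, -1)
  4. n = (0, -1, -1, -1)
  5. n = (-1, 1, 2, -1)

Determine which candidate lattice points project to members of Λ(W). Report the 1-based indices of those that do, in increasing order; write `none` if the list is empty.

1, 3, 4

Internal map: ζ^{3j} for j=0..3 gives (1,0), (−√2/2,√2/2), (0,−1), (√2/2,√2/2).
candidate 1: n = (0, -1, -1, 0) → π⊥ ≈ (+0.7071, +0.2929); max(|x|,|y|,|x±y|/√2) = 0.7071 ≤ 1.5 ⇒ ∈ W
candidate 2: n = (0, 0, -1, 1) → π⊥ ≈ (+0.7071, +1.7071); max(|x|,|y|,|x±y|/√2) = 1.7071 > 1.5 ⇒ ∉ W
candidate 3: n = (0, 1, 0, -1) → π⊥ ≈ (-1.4142, +0.0000); max(|x|,|y|,|x±y|/√2) = 1.4142 ≤ 1.5 ⇒ ∈ W
candidate 4: n = (0, -1, -1, -1) → π⊥ ≈ (+0.0000, -0.4142); max(|x|,|y|,|x±y|/√2) = 0.4142 ≤ 1.5 ⇒ ∈ W
candidate 5: n = (-1, 1, 2, -1) → π⊥ ≈ (-2.4142, -2.0000); max(|x|,|y|,|x±y|/√2) = 3.1213 > 1.5 ⇒ ∉ W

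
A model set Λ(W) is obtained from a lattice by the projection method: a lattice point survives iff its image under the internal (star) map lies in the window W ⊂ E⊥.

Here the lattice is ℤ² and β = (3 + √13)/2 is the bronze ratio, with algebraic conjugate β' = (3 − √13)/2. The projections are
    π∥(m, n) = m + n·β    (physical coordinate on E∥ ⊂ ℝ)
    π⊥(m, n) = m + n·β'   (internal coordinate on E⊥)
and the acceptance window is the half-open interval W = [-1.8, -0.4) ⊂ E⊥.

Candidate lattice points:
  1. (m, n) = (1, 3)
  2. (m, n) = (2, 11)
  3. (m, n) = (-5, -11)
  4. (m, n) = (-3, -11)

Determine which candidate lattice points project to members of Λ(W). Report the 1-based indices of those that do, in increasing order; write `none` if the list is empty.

Compute β' = (3−√13)/2 = -0.30278, so π⊥(m,n) = m -0.30278·n.
#1 (1,3): internal coord 1 + (3)·β' = +0.09167; +0.09167 ∉ [-1.8, -0.4) → out
#2 (2,11): internal coord 2 + (11)·β' = -1.33053; -1.33053 ∈ [-1.8, -0.4) → IN Λ
#3 (-5,-11): internal coord -5 + (-11)·β' = -1.66947; -1.66947 ∈ [-1.8, -0.4) → IN Λ
#4 (-3,-11): internal coord -3 + (-11)·β' = +0.33053; +0.33053 ∉ [-1.8, -0.4) → out

2, 3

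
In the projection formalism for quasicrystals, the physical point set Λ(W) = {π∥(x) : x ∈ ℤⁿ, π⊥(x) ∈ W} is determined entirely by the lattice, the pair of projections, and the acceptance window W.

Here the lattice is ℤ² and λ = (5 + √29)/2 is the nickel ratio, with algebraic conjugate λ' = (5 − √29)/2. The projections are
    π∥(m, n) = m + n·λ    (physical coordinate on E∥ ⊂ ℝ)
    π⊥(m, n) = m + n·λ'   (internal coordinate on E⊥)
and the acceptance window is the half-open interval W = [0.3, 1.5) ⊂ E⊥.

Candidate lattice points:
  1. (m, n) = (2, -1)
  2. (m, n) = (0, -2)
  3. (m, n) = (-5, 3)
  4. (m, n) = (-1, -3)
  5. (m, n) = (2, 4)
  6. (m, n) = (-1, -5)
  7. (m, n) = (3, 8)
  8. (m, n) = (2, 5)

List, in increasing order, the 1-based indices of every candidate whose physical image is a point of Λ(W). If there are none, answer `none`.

2, 5, 7, 8

Numerically λ ≈ 5.19258 and λ' = −1/λ ≈ -0.19258.
[1] lift (2,-1): star map gives 2.19258; window check 0.3 ≤ 2.19258 < 1.5 is false → out
[2] lift (0,-2): star map gives 0.38516; window check 0.3 ≤ 0.38516 < 1.5 is true → IN Λ
[3] lift (-5,3): star map gives -5.57775; window check 0.3 ≤ -5.57775 < 1.5 is false → out
[4] lift (-1,-3): star map gives -0.42225; window check 0.3 ≤ -0.42225 < 1.5 is false → out
[5] lift (2,4): star map gives 1.22967; window check 0.3 ≤ 1.22967 < 1.5 is true → IN Λ
[6] lift (-1,-5): star map gives -0.03709; window check 0.3 ≤ -0.03709 < 1.5 is false → out
[7] lift (3,8): star map gives 1.45934; window check 0.3 ≤ 1.45934 < 1.5 is true → IN Λ
[8] lift (2,5): star map gives 1.03709; window check 0.3 ≤ 1.03709 < 1.5 is true → IN Λ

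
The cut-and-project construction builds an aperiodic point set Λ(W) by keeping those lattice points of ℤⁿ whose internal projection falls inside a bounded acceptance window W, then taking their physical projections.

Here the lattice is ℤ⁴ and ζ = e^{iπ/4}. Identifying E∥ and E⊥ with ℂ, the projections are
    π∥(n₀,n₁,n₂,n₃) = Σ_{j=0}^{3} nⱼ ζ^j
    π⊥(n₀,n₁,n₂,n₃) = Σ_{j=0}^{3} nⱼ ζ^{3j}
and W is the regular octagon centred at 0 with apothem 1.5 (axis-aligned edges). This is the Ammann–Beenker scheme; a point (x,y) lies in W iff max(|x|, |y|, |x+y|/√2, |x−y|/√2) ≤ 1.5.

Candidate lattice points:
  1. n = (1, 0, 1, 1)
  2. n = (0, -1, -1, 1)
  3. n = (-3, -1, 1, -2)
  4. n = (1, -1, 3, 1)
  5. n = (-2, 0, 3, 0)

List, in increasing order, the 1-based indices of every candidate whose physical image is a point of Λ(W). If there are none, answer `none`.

none

With ζ = e^{iπ/4} the internal vectors are ζ^0,ζ^3,ζ^6,ζ^9.
candidate 1: n = (1, 0, 1, 1) → π⊥ ≈ (+1.70711, -0.29289); max(|x|,|y|,|x±y|/√2) = 1.70711 > 1.5 ⇒ ∉ W
candidate 2: n = (0, -1, -1, 1) → π⊥ ≈ (+1.41421, +1.00000); max(|x|,|y|,|x±y|/√2) = 1.70711 > 1.5 ⇒ ∉ W
candidate 3: n = (-3, -1, 1, -2) → π⊥ ≈ (-3.70711, -3.12132); max(|x|,|y|,|x±y|/√2) = 4.82843 > 1.5 ⇒ ∉ W
candidate 4: n = (1, -1, 3, 1) → π⊥ ≈ (+2.41421, -3.00000); max(|x|,|y|,|x±y|/√2) = 3.82843 > 1.5 ⇒ ∉ W
candidate 5: n = (-2, 0, 3, 0) → π⊥ ≈ (-2.00000, -3.00000); max(|x|,|y|,|x±y|/√2) = 3.53553 > 1.5 ⇒ ∉ W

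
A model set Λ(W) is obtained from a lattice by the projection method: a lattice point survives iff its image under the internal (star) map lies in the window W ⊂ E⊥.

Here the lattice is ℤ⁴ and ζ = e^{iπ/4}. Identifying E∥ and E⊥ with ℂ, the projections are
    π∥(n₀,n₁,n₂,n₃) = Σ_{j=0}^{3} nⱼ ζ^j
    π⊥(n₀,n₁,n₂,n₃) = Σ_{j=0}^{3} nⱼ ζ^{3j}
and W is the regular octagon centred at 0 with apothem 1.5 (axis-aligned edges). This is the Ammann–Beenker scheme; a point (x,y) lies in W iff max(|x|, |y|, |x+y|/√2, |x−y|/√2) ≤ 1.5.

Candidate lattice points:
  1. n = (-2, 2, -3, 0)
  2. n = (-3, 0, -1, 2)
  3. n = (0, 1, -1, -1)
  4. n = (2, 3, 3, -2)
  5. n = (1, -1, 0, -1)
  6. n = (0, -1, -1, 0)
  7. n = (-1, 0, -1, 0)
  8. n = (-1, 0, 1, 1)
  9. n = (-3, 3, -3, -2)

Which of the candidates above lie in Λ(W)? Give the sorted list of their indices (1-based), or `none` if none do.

6, 7, 8

Internal map: ζ^{3j} for j=0..3 gives (1,0), (−√2/2,√2/2), (0,−1), (√2/2,√2/2).
candidate 1: n = (-2, 2, -3, 0) → π⊥ ≈ (-3.41421, +4.41421); max(|x|,|y|,|x±y|/√2) = 5.53553 > 1.5 ⇒ ∉ W
candidate 2: n = (-3, 0, -1, 2) → π⊥ ≈ (-1.58579, +2.41421); max(|x|,|y|,|x±y|/√2) = 2.82843 > 1.5 ⇒ ∉ W
candidate 3: n = (0, 1, -1, -1) → π⊥ ≈ (-1.41421, +1.00000); max(|x|,|y|,|x±y|/√2) = 1.70711 > 1.5 ⇒ ∉ W
candidate 4: n = (2, 3, 3, -2) → π⊥ ≈ (-1.53553, -2.29289); max(|x|,|y|,|x±y|/√2) = 2.70711 > 1.5 ⇒ ∉ W
candidate 5: n = (1, -1, 0, -1) → π⊥ ≈ (+1.00000, -1.41421); max(|x|,|y|,|x±y|/√2) = 1.70711 > 1.5 ⇒ ∉ W
candidate 6: n = (0, -1, -1, 0) → π⊥ ≈ (+0.70711, +0.29289); max(|x|,|y|,|x±y|/√2) = 0.70711 ≤ 1.5 ⇒ ∈ W
candidate 7: n = (-1, 0, -1, 0) → π⊥ ≈ (-1.00000, +1.00000); max(|x|,|y|,|x±y|/√2) = 1.41421 ≤ 1.5 ⇒ ∈ W
candidate 8: n = (-1, 0, 1, 1) → π⊥ ≈ (-0.29289, -0.29289); max(|x|,|y|,|x±y|/√2) = 0.41421 ≤ 1.5 ⇒ ∈ W
candidate 9: n = (-3, 3, -3, -2) → π⊥ ≈ (-6.53553, +3.70711); max(|x|,|y|,|x±y|/√2) = 7.24264 > 1.5 ⇒ ∉ W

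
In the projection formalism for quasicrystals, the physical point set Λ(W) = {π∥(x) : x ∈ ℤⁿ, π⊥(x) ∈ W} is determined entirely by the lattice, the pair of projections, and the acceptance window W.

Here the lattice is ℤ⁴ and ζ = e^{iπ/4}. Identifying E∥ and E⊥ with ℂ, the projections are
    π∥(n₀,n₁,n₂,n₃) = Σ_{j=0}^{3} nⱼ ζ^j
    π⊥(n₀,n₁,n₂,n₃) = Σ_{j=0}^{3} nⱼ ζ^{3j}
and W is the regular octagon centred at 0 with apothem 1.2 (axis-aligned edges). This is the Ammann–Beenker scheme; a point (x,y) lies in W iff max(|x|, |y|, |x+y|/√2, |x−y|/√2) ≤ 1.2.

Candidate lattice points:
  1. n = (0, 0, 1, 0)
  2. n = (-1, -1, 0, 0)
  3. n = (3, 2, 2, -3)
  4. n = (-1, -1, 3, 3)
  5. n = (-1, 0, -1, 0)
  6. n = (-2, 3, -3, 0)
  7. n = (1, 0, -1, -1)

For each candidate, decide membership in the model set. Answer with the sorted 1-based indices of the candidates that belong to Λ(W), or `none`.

1, 2, 7

π⊥(n) = n₀ + n₁ζ³ + n₂ζ⁶ + n₃ζ⁹ where ζ = e^{iπ/4}.
candidate 1: n = (0, 0, 1, 0) → π⊥ ≈ (+0.0000, -1.0000); max(|x|,|y|,|x±y|/√2) = 1.0000 ≤ 1.2 ⇒ ∈ W
candidate 2: n = (-1, -1, 0, 0) → π⊥ ≈ (-0.2929, -0.7071); max(|x|,|y|,|x±y|/√2) = 0.7071 ≤ 1.2 ⇒ ∈ W
candidate 3: n = (3, 2, 2, -3) → π⊥ ≈ (-0.5355, -2.7071); max(|x|,|y|,|x±y|/√2) = 2.7071 > 1.2 ⇒ ∉ W
candidate 4: n = (-1, -1, 3, 3) → π⊥ ≈ (+1.8284, -1.5858); max(|x|,|y|,|x±y|/√2) = 2.4142 > 1.2 ⇒ ∉ W
candidate 5: n = (-1, 0, -1, 0) → π⊥ ≈ (-1.0000, +1.0000); max(|x|,|y|,|x±y|/√2) = 1.4142 > 1.2 ⇒ ∉ W
candidate 6: n = (-2, 3, -3, 0) → π⊥ ≈ (-4.1213, +5.1213); max(|x|,|y|,|x±y|/√2) = 6.5355 > 1.2 ⇒ ∉ W
candidate 7: n = (1, 0, -1, -1) → π⊥ ≈ (+0.2929, +0.2929); max(|x|,|y|,|x±y|/√2) = 0.4142 ≤ 1.2 ⇒ ∈ W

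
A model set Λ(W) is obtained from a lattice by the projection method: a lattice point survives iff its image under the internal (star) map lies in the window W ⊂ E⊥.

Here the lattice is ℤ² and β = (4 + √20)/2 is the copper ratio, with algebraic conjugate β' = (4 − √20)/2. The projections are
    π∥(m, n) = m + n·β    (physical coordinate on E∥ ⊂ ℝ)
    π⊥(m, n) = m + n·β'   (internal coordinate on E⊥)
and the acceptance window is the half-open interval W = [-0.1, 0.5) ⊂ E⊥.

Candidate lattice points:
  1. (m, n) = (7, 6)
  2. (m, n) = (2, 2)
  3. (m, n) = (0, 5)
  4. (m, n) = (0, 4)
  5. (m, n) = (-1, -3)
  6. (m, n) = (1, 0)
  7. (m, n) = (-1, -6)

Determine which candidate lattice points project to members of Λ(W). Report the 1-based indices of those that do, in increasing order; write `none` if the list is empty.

7

Numerically β ≈ 4.2361 and β' = −1/β ≈ -0.2361.
#1 (7,6): internal coord 7 + (6)·β' = +5.5836; +5.5836 ∉ [-0.1, 0.5) → out
#2 (2,2): internal coord 2 + (2)·β' = +1.5279; +1.5279 ∉ [-0.1, 0.5) → out
#3 (0,5): internal coord 0 + (5)·β' = -1.1803; -1.1803 ∉ [-0.1, 0.5) → out
#4 (0,4): internal coord 0 + (4)·β' = -0.9443; -0.9443 ∉ [-0.1, 0.5) → out
#5 (-1,-3): internal coord -1 + (-3)·β' = -0.2918; -0.2918 ∉ [-0.1, 0.5) → out
#6 (1,0): internal coord 1 + (0)·β' = +1.0000; +1.0000 ∉ [-0.1, 0.5) → out
#7 (-1,-6): internal coord -1 + (-6)·β' = +0.4164; +0.4164 ∈ [-0.1, 0.5) → IN Λ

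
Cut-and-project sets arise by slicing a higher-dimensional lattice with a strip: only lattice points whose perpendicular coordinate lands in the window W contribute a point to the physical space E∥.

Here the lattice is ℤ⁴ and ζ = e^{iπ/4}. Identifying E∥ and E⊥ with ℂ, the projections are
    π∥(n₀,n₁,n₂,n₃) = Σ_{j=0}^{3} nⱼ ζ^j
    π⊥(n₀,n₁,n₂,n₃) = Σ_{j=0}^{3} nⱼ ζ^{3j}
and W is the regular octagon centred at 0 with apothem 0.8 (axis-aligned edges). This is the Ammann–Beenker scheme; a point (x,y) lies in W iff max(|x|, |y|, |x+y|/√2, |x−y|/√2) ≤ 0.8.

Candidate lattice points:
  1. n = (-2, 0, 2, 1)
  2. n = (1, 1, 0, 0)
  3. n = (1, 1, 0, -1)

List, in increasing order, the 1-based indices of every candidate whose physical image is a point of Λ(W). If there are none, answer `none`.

2, 3

Internal map: ζ^{3j} for j=0..3 gives (1,0), (−√2/2,√2/2), (0,−1), (√2/2,√2/2).
candidate 1: n = (-2, 0, 2, 1) → π⊥ ≈ (-1.29289, -1.29289); max(|x|,|y|,|x±y|/√2) = 1.82843 > 0.8 ⇒ ∉ W
candidate 2: n = (1, 1, 0, 0) → π⊥ ≈ (+0.29289, +0.70711); max(|x|,|y|,|x±y|/√2) = 0.70711 ≤ 0.8 ⇒ ∈ W
candidate 3: n = (1, 1, 0, -1) → π⊥ ≈ (-0.41421, +0.00000); max(|x|,|y|,|x±y|/√2) = 0.41421 ≤ 0.8 ⇒ ∈ W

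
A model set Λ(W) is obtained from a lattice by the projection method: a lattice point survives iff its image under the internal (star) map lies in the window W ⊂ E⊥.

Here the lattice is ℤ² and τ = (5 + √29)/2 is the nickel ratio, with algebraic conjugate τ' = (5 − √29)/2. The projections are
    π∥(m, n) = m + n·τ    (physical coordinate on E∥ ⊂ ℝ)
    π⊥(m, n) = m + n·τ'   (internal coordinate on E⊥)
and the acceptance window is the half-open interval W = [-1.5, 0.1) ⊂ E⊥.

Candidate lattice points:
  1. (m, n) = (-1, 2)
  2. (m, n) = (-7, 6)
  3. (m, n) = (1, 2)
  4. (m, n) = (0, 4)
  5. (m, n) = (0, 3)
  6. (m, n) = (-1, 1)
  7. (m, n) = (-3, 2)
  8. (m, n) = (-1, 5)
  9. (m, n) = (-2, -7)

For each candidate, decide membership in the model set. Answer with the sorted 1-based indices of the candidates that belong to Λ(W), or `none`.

1, 4, 5, 6, 9

τ' = (5−√29)/2 ≈ -0.1926.
candidate 1: (m,n)=(-1,2) → π∥ = -1+2·τ ≈ 9.3852, π⊥ = -1+2·τ' ≈ -1.3852 ∈ [-1.5, 0.1) ⇒ IN Λ
candidate 2: (m,n)=(-7,6) → π∥ = -7+6·τ ≈ 24.1555, π⊥ = -7+6·τ' ≈ -8.1555 ∉ [-1.5, 0.1) ⇒ out
candidate 3: (m,n)=(1,2) → π∥ = 1+2·τ ≈ 11.3852, π⊥ = 1+2·τ' ≈ 0.6148 ∉ [-1.5, 0.1) ⇒ out
candidate 4: (m,n)=(0,4) → π∥ = 0+4·τ ≈ 20.7703, π⊥ = 0+4·τ' ≈ -0.7703 ∈ [-1.5, 0.1) ⇒ IN Λ
candidate 5: (m,n)=(0,3) → π∥ = 0+3·τ ≈ 15.5777, π⊥ = 0+3·τ' ≈ -0.5777 ∈ [-1.5, 0.1) ⇒ IN Λ
candidate 6: (m,n)=(-1,1) → π∥ = -1+1·τ ≈ 4.1926, π⊥ = -1+1·τ' ≈ -1.1926 ∈ [-1.5, 0.1) ⇒ IN Λ
candidate 7: (m,n)=(-3,2) → π∥ = -3+2·τ ≈ 7.3852, π⊥ = -3+2·τ' ≈ -3.3852 ∉ [-1.5, 0.1) ⇒ out
candidate 8: (m,n)=(-1,5) → π∥ = -1+5·τ ≈ 24.9629, π⊥ = -1+5·τ' ≈ -1.9629 ∉ [-1.5, 0.1) ⇒ out
candidate 9: (m,n)=(-2,-7) → π∥ = -2-7·τ ≈ -38.3481, π⊥ = -2-7·τ' ≈ -0.6519 ∈ [-1.5, 0.1) ⇒ IN Λ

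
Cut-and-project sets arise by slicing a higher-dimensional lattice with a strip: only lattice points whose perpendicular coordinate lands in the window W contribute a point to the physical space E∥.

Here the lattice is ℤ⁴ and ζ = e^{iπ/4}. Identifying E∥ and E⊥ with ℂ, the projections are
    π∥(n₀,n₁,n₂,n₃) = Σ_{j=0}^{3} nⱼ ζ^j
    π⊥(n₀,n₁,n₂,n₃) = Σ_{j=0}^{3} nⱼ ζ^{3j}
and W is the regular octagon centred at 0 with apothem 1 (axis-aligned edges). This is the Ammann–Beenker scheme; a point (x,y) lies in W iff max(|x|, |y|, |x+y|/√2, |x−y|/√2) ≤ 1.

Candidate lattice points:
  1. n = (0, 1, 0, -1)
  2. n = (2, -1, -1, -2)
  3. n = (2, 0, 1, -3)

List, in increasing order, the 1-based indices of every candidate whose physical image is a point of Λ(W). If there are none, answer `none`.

With ζ = e^{iπ/4} the internal vectors are ζ^0,ζ^3,ζ^6,ζ^9.
candidate 1: n = (0, 1, 0, -1) → π⊥ ≈ (-1.414214, +0.000000); max(|x|,|y|,|x±y|/√2) = 1.414214 > 1 ⇒ ∉ W
candidate 2: n = (2, -1, -1, -2) → π⊥ ≈ (+1.292893, -1.121320); max(|x|,|y|,|x±y|/√2) = 1.707107 > 1 ⇒ ∉ W
candidate 3: n = (2, 0, 1, -3) → π⊥ ≈ (-0.121320, -3.121320); max(|x|,|y|,|x±y|/√2) = 3.121320 > 1 ⇒ ∉ W

none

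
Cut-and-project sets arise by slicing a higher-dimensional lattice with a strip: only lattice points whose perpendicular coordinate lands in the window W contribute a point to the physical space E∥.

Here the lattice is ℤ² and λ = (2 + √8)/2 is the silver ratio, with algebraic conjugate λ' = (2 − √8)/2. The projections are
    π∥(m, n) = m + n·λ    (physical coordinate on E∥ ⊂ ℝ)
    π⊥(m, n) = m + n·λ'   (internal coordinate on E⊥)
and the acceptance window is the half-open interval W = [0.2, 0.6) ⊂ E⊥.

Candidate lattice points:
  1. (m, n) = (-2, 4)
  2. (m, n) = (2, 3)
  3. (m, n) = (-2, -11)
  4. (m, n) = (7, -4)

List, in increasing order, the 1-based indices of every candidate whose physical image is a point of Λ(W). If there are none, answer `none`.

none

Compute λ' = (2−√8)/2 = -0.41421, so π⊥(m,n) = m -0.41421·n.
candidate 1: (m,n)=(-2,4) → π∥ = -2+4·λ ≈ 7.65685, π⊥ = -2+4·λ' ≈ -3.65685 ∉ [0.2, 0.6) ⇒ out
candidate 2: (m,n)=(2,3) → π∥ = 2+3·λ ≈ 9.24264, π⊥ = 2+3·λ' ≈ 0.75736 ∉ [0.2, 0.6) ⇒ out
candidate 3: (m,n)=(-2,-11) → π∥ = -2-11·λ ≈ -28.55635, π⊥ = -2-11·λ' ≈ 2.55635 ∉ [0.2, 0.6) ⇒ out
candidate 4: (m,n)=(7,-4) → π∥ = 7-4·λ ≈ -2.65685, π⊥ = 7-4·λ' ≈ 8.65685 ∉ [0.2, 0.6) ⇒ out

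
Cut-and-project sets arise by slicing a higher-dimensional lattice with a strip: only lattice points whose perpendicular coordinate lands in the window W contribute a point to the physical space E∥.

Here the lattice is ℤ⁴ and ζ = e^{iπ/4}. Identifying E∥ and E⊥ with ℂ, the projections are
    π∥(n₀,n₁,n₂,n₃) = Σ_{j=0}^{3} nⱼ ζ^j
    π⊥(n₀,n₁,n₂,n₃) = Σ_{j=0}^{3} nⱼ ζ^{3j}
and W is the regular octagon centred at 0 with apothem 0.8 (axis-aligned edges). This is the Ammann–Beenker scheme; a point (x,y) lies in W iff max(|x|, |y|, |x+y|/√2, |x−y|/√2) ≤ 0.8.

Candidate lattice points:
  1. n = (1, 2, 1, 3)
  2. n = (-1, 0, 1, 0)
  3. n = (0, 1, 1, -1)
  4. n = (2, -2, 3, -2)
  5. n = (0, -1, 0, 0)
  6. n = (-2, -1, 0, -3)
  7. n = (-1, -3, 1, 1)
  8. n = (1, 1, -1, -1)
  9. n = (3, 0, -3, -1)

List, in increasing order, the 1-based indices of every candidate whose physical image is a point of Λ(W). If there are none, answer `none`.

Internal map: ζ^{3j} for j=0..3 gives (1,0), (−√2/2,√2/2), (0,−1), (√2/2,√2/2).
candidate 1: n = (1, 2, 1, 3) → π⊥ ≈ (+1.707107, +2.535534); max(|x|,|y|,|x±y|/√2) = 3.000000 > 0.8 ⇒ ∉ W
candidate 2: n = (-1, 0, 1, 0) → π⊥ ≈ (-1.000000, -1.000000); max(|x|,|y|,|x±y|/√2) = 1.414214 > 0.8 ⇒ ∉ W
candidate 3: n = (0, 1, 1, -1) → π⊥ ≈ (-1.414214, -1.000000); max(|x|,|y|,|x±y|/√2) = 1.707107 > 0.8 ⇒ ∉ W
candidate 4: n = (2, -2, 3, -2) → π⊥ ≈ (+2.000000, -5.828427); max(|x|,|y|,|x±y|/√2) = 5.828427 > 0.8 ⇒ ∉ W
candidate 5: n = (0, -1, 0, 0) → π⊥ ≈ (+0.707107, -0.707107); max(|x|,|y|,|x±y|/√2) = 1.000000 > 0.8 ⇒ ∉ W
candidate 6: n = (-2, -1, 0, -3) → π⊥ ≈ (-3.414214, -2.828427); max(|x|,|y|,|x±y|/√2) = 4.414214 > 0.8 ⇒ ∉ W
candidate 7: n = (-1, -3, 1, 1) → π⊥ ≈ (+1.828427, -2.414214); max(|x|,|y|,|x±y|/√2) = 3.000000 > 0.8 ⇒ ∉ W
candidate 8: n = (1, 1, -1, -1) → π⊥ ≈ (-0.414214, +1.000000); max(|x|,|y|,|x±y|/√2) = 1.000000 > 0.8 ⇒ ∉ W
candidate 9: n = (3, 0, -3, -1) → π⊥ ≈ (+2.292893, +2.292893); max(|x|,|y|,|x±y|/√2) = 3.242641 > 0.8 ⇒ ∉ W

none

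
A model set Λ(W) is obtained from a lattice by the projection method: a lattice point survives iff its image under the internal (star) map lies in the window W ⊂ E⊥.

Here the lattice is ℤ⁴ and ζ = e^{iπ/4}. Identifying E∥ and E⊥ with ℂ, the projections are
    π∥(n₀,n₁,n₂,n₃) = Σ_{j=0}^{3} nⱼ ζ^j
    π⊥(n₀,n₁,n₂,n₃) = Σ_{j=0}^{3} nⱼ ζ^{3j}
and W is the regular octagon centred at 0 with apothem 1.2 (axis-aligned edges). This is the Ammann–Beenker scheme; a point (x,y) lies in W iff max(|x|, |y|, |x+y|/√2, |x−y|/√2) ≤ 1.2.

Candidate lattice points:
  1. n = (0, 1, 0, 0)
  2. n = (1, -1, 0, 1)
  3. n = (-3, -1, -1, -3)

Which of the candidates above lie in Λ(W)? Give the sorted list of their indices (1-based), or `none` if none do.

Internal map: ζ^{3j} for j=0..3 gives (1,0), (−√2/2,√2/2), (0,−1), (√2/2,√2/2).
candidate 1: n = (0, 1, 0, 0) → π⊥ ≈ (-0.707107, +0.707107); max(|x|,|y|,|x±y|/√2) = 1.000000 ≤ 1.2 ⇒ ∈ W
candidate 2: n = (1, -1, 0, 1) → π⊥ ≈ (+2.414214, +0.000000); max(|x|,|y|,|x±y|/√2) = 2.414214 > 1.2 ⇒ ∉ W
candidate 3: n = (-3, -1, -1, -3) → π⊥ ≈ (-4.414214, -1.828427); max(|x|,|y|,|x±y|/√2) = 4.414214 > 1.2 ⇒ ∉ W

1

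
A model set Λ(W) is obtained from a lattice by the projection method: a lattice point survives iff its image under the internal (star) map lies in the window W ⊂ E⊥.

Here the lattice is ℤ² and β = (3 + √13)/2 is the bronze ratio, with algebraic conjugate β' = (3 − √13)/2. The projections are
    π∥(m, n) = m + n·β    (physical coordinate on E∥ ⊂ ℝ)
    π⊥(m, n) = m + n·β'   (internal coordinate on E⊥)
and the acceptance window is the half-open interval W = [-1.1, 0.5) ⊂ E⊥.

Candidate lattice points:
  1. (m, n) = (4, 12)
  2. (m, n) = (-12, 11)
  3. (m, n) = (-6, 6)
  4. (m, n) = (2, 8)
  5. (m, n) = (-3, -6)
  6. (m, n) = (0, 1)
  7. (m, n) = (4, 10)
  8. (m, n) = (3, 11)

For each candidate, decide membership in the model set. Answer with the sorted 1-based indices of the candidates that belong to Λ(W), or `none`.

1, 4, 6, 8

Compute β' = (3−√13)/2 = -0.302776, so π⊥(m,n) = m -0.302776·n.
candidate 1: (m,n)=(4,12) → π∥ = 4+12·β ≈ 43.633308, π⊥ = 4+12·β' ≈ 0.366692 ∈ [-1.1, 0.5) ⇒ IN Λ
candidate 2: (m,n)=(-12,11) → π∥ = -12+11·β ≈ 24.330532, π⊥ = -12+11·β' ≈ -15.330532 ∉ [-1.1, 0.5) ⇒ out
candidate 3: (m,n)=(-6,6) → π∥ = -6+6·β ≈ 13.816654, π⊥ = -6+6·β' ≈ -7.816654 ∉ [-1.1, 0.5) ⇒ out
candidate 4: (m,n)=(2,8) → π∥ = 2+8·β ≈ 28.422205, π⊥ = 2+8·β' ≈ -0.422205 ∈ [-1.1, 0.5) ⇒ IN Λ
candidate 5: (m,n)=(-3,-6) → π∥ = -3-6·β ≈ -22.816654, π⊥ = -3-6·β' ≈ -1.183346 ∉ [-1.1, 0.5) ⇒ out
candidate 6: (m,n)=(0,1) → π∥ = 0+1·β ≈ 3.302776, π⊥ = 0+1·β' ≈ -0.302776 ∈ [-1.1, 0.5) ⇒ IN Λ
candidate 7: (m,n)=(4,10) → π∥ = 4+10·β ≈ 37.027756, π⊥ = 4+10·β' ≈ 0.972244 ∉ [-1.1, 0.5) ⇒ out
candidate 8: (m,n)=(3,11) → π∥ = 3+11·β ≈ 39.330532, π⊥ = 3+11·β' ≈ -0.330532 ∈ [-1.1, 0.5) ⇒ IN Λ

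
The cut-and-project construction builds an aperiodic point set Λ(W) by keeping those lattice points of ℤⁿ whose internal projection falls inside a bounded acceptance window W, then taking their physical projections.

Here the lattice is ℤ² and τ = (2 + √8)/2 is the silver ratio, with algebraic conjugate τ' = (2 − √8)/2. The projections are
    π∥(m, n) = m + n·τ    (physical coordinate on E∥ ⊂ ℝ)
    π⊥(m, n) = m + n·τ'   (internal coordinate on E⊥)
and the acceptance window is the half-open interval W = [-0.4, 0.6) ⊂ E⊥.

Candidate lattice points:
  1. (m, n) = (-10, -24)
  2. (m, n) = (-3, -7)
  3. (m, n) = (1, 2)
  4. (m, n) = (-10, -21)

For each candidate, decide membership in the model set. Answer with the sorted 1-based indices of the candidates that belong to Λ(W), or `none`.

1, 2, 3

τ' = (2−√8)/2 ≈ -0.414214.
candidate 1: (m,n)=(-10,-24) → π∥ = -10-24·τ ≈ -67.941125, π⊥ = -10-24·τ' ≈ -0.058875 ∈ [-0.4, 0.6) ⇒ IN Λ
candidate 2: (m,n)=(-3,-7) → π∥ = -3-7·τ ≈ -19.899495, π⊥ = -3-7·τ' ≈ -0.100505 ∈ [-0.4, 0.6) ⇒ IN Λ
candidate 3: (m,n)=(1,2) → π∥ = 1+2·τ ≈ 5.828427, π⊥ = 1+2·τ' ≈ 0.171573 ∈ [-0.4, 0.6) ⇒ IN Λ
candidate 4: (m,n)=(-10,-21) → π∥ = -10-21·τ ≈ -60.698485, π⊥ = -10-21·τ' ≈ -1.301515 ∉ [-0.4, 0.6) ⇒ out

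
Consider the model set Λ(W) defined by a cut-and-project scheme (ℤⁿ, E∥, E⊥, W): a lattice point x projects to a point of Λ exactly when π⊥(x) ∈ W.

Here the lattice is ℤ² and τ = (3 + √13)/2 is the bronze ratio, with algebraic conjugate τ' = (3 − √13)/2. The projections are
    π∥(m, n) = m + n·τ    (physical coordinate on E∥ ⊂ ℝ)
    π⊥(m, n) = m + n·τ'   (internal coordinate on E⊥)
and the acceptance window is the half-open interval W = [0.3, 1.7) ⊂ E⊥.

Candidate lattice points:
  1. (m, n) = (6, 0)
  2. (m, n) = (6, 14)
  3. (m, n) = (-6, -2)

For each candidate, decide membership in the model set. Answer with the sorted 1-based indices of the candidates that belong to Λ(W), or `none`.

Numerically τ ≈ 3.3028 and τ' = −1/τ ≈ -0.3028.
candidate 1: (m,n)=(6,0) → π∥ = 6+0·τ ≈ 6.0000, π⊥ = 6+0·τ' ≈ 6.0000 ∉ [0.3, 1.7) ⇒ out
candidate 2: (m,n)=(6,14) → π∥ = 6+14·τ ≈ 52.2389, π⊥ = 6+14·τ' ≈ 1.7611 ∉ [0.3, 1.7) ⇒ out
candidate 3: (m,n)=(-6,-2) → π∥ = -6-2·τ ≈ -12.6056, π⊥ = -6-2·τ' ≈ -5.3944 ∉ [0.3, 1.7) ⇒ out

none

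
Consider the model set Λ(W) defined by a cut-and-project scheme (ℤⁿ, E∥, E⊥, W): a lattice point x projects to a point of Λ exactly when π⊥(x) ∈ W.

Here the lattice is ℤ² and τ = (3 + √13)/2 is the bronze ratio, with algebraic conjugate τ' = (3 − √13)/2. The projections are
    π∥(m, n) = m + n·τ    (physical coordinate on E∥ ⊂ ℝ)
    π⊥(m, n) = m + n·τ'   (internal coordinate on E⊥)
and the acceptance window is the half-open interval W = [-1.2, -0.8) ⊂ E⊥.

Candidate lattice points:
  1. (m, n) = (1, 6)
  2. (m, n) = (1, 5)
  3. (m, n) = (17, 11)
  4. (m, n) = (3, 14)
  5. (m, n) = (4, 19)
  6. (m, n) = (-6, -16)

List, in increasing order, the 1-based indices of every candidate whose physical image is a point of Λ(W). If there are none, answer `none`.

Numerically τ ≈ 3.30278 and τ' = −1/τ ≈ -0.30278.
candidate 1: (m,n)=(1,6) → π∥ = 1+6·τ ≈ 20.81665, π⊥ = 1+6·τ' ≈ -0.81665 ∈ [-1.2, -0.8) ⇒ IN Λ
candidate 2: (m,n)=(1,5) → π∥ = 1+5·τ ≈ 17.51388, π⊥ = 1+5·τ' ≈ -0.51388 ∉ [-1.2, -0.8) ⇒ out
candidate 3: (m,n)=(17,11) → π∥ = 17+11·τ ≈ 53.33053, π⊥ = 17+11·τ' ≈ 13.66947 ∉ [-1.2, -0.8) ⇒ out
candidate 4: (m,n)=(3,14) → π∥ = 3+14·τ ≈ 49.23886, π⊥ = 3+14·τ' ≈ -1.23886 ∉ [-1.2, -0.8) ⇒ out
candidate 5: (m,n)=(4,19) → π∥ = 4+19·τ ≈ 66.75274, π⊥ = 4+19·τ' ≈ -1.75274 ∉ [-1.2, -0.8) ⇒ out
candidate 6: (m,n)=(-6,-16) → π∥ = -6-16·τ ≈ -58.84441, π⊥ = -6-16·τ' ≈ -1.15559 ∈ [-1.2, -0.8) ⇒ IN Λ

1, 6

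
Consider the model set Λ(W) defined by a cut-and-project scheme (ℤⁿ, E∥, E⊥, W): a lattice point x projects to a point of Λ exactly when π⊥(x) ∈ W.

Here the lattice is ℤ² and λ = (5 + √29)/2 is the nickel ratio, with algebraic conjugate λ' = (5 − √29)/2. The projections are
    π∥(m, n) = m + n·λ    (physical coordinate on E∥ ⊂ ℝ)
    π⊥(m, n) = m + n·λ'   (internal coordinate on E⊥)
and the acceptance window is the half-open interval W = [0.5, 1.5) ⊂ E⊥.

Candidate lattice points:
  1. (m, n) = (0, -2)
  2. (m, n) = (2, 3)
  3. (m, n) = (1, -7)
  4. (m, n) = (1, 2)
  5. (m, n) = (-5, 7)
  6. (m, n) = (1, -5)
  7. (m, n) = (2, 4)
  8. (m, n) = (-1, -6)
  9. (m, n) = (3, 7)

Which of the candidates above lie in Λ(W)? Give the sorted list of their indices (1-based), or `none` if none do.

2, 4, 7

Numerically λ ≈ 5.1926 and λ' = −1/λ ≈ -0.1926.
candidate 1: (m,n)=(0,-2) → π∥ = 0-2·λ ≈ -10.3852, π⊥ = 0-2·λ' ≈ 0.3852 ∉ [0.5, 1.5) ⇒ out
candidate 2: (m,n)=(2,3) → π∥ = 2+3·λ ≈ 17.5777, π⊥ = 2+3·λ' ≈ 1.4223 ∈ [0.5, 1.5) ⇒ IN Λ
candidate 3: (m,n)=(1,-7) → π∥ = 1-7·λ ≈ -35.3481, π⊥ = 1-7·λ' ≈ 2.3481 ∉ [0.5, 1.5) ⇒ out
candidate 4: (m,n)=(1,2) → π∥ = 1+2·λ ≈ 11.3852, π⊥ = 1+2·λ' ≈ 0.6148 ∈ [0.5, 1.5) ⇒ IN Λ
candidate 5: (m,n)=(-5,7) → π∥ = -5+7·λ ≈ 31.3481, π⊥ = -5+7·λ' ≈ -6.3481 ∉ [0.5, 1.5) ⇒ out
candidate 6: (m,n)=(1,-5) → π∥ = 1-5·λ ≈ -24.9629, π⊥ = 1-5·λ' ≈ 1.9629 ∉ [0.5, 1.5) ⇒ out
candidate 7: (m,n)=(2,4) → π∥ = 2+4·λ ≈ 22.7703, π⊥ = 2+4·λ' ≈ 1.2297 ∈ [0.5, 1.5) ⇒ IN Λ
candidate 8: (m,n)=(-1,-6) → π∥ = -1-6·λ ≈ -32.1555, π⊥ = -1-6·λ' ≈ 0.1555 ∉ [0.5, 1.5) ⇒ out
candidate 9: (m,n)=(3,7) → π∥ = 3+7·λ ≈ 39.3481, π⊥ = 3+7·λ' ≈ 1.6519 ∉ [0.5, 1.5) ⇒ out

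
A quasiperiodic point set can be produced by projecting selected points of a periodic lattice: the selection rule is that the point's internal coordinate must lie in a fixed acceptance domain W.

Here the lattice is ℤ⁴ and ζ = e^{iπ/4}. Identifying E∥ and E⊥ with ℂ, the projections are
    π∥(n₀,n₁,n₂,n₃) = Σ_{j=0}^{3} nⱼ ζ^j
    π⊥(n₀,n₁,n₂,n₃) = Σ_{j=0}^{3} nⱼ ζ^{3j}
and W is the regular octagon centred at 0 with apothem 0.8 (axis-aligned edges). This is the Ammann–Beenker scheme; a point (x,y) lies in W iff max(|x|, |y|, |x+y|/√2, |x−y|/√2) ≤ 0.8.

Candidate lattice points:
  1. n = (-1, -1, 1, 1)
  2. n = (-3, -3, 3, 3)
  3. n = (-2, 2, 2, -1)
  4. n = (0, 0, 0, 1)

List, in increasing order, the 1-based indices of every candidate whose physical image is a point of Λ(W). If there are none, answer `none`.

With ζ = e^{iπ/4} the internal vectors are ζ^0,ζ^3,ζ^6,ζ^9.
#1 (-1, -1, 1, 1): internal (0.414214, -1.000000); octagon support 1.000000 vs apothem 0.8 → ∉ W
#2 (-3, -3, 3, 3): internal (1.242641, -3.000000); octagon support 3.000000 vs apothem 0.8 → ∉ W
#3 (-2, 2, 2, -1): internal (-4.121320, -1.292893); octagon support 4.121320 vs apothem 0.8 → ∉ W
#4 (0, 0, 0, 1): internal (0.707107, 0.707107); octagon support 1.000000 vs apothem 0.8 → ∉ W

none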